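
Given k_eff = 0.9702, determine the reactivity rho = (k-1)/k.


rho = (k_eff - 1) / k_eff
rho = (0.9702 - 1) / 0.9702
rho = -0.030715

-0.030715


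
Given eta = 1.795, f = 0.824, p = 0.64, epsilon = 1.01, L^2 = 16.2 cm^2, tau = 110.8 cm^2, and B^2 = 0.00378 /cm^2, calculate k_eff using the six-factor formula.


k_inf = eta*f*p*eps = 1.795*0.824*0.64*1.01 = 0.9560773
P_TNL = 1/(1 + L^2*B^2) = 1/(1 + 16.2*0.00378) = 0.9422975
P_FNL = exp(-B^2*tau) = exp(-0.00378*110.8) = 0.6578200
k_eff = k_inf * P_TNL * P_FNL = 0.9560773 * 0.9422975 * 0.6578200
k_eff = 0.59264

0.59264


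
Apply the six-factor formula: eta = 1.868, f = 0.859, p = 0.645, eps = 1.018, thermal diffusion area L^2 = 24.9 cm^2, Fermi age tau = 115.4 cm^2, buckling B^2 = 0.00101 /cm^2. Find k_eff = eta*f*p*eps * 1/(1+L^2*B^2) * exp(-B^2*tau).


k_inf = eta*f*p*eps = 1.868*0.859*0.645*1.018 = 1.053604
P_TNL = 1/(1 + L^2*B^2) = 1/(1 + 24.9*0.00101) = 0.9754680
P_FNL = exp(-B^2*tau) = exp(-0.00101*115.4) = 0.8899820
k_eff = k_inf * P_TNL * P_FNL = 1.053604 * 0.9754680 * 0.8899820
k_eff = 0.91469

0.91469


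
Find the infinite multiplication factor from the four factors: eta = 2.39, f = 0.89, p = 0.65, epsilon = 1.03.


k_inf = eta * f * p * epsilon
k_inf = 2.39 * 0.89 * 0.65 * 1.03
k_inf = 1.4241

1.4241


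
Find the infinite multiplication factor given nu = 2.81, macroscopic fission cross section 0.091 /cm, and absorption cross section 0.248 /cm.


k_inf = nu * Sigma_f / Sigma_a
k_inf = 2.81 * 0.091 / 0.248
k_inf = 1.0311

1.0311


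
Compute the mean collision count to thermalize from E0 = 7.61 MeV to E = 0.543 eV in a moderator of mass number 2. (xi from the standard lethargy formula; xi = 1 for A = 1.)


xi = 1 + (A-1)^2/(2A)*ln((A-1)/(A+1)) = 0.7253469 (for A = 2)
n = ln(E0/E) / xi
n = ln(7.61e6 / 0.543) / 0.7253469
n = ln(1.401473e+07) / 0.7253469 = 22.687

22.687


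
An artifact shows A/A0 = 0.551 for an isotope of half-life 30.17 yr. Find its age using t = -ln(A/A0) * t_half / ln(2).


lambda = ln(2) / t_half = ln(2) / 30.17 = 0.02297472 /yr
t = -ln(A/A0) / lambda
t = -ln(0.551) / 0.02297472
t = 25.942 yr

25.942


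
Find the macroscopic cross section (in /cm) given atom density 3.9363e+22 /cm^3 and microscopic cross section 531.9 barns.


Sigma = N * sigma_barns * 1e-24
Sigma = 3.9363e+22 * 531.9 * 1e-24
Sigma = 20.937 /cm

20.937


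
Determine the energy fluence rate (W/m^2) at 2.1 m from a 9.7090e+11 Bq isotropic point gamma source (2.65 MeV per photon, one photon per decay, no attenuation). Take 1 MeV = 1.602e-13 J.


psi = A * E * 1.602e-13 / (4*pi*r^2)
psi = 9.7090e+11 * 2.65 * 1.602e-13 / (4*pi*2.1^2)
psi = 0.0074376 W/m^2

0.0074376


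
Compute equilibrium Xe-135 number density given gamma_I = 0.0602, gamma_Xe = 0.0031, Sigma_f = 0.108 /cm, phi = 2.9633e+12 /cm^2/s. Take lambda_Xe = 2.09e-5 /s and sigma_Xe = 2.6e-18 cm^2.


Xe_eq = (gamma_I + gamma_Xe) * Sigma_f * phi / (lambda_Xe + sigma_Xe * phi)
Numerator = (0.0602 + 0.0031) * 0.108 * 2.9633e+12 = 2.025830e+10
Denominator = 2.09e-5 + 2.6e-18 * 2.9633e+12 = 2.860458e-05
Xe_eq = 2.025830e+10 / 2.860458e-05 = 7.0822e+14 /cm^3

7.0822e+14


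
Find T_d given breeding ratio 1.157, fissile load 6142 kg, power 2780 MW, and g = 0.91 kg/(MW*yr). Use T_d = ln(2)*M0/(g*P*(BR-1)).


Breeding gain G = BR - 1 = 1.157 - 1 = 0.157
Fissile production rate = g * P * G = 0.91 * 2780 * 0.157 = 397.1786 kg/yr
T_d = ln(2) * M0 / (g * P * G)
T_d = ln(2) * 6142 / 397.1786 = 10.719 yr

10.719


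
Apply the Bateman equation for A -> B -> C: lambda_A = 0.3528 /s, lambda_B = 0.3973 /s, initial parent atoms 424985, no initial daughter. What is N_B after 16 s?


N_B(t) = lambda_A * N_A0 / (lambda_B - lambda_A) * [exp(-lambda_A*t) - exp(-lambda_B*t)]
exp(-0.3528*16) = 0.003535856; exp(-0.3973*16) = 0.001734910
N_B = 0.3528 * 424985 / (0.3973 - 0.3528) * (0.003535856 - 0.001734910)
N_B = 6068.0

6068.0


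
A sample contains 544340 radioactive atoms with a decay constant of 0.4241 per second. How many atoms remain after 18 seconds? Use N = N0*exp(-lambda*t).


N = N0 * exp(-lambda * t)
N = 544340 * exp(-0.4241 * 18)
N = 263.36

263.36


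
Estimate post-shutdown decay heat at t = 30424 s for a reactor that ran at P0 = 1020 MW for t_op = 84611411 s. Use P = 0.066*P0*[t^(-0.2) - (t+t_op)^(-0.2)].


P/P0 = 0.066 * [t^(-0.2) - (t + t_op)^(-0.2)]
P/P0 = 0.066 * [30424^(-0.2) - (30424 + 84611411)^(-0.2)]
P/P0 = 0.066 * [0.1268694 - 0.02597066] = 0.006659317
P = 1020 * 0.006659317 = 6.7925 MW

6.7925


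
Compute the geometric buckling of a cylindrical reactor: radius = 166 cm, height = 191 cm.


B^2 = (2.405/R)^2 + (pi/H)^2
B^2 = (2.405/166)^2 + (pi/191)^2
B^2 = 4.8044e-04 /cm^2

4.8044e-04


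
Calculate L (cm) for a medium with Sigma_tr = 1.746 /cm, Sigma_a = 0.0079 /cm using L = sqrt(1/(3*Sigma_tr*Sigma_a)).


D = 1 / (3 * Sigma_tr) = 1 / (3 * 1.746) = 0.1909126 cm
L = sqrt(D / Sigma_a)
L = sqrt(0.1909126 / 0.0079)
L = 4.9159 cm

4.9159


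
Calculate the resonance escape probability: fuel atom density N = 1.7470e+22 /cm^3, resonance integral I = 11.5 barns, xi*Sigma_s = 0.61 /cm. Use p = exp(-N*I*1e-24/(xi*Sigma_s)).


p = exp(-N * I * 1e-24 / (xi*Sigma_s))
p = exp(-1.7470e+22 * 11.5 * 1e-24 / 0.61)
p = 0.71939

0.71939


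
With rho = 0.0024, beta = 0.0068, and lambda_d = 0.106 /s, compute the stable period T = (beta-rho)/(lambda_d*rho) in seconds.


T = (beta - rho) / (lambda_d * rho)
T = (0.0068 - 0.0024) / (0.106 * 0.0024)
T = 17.296 s

17.296


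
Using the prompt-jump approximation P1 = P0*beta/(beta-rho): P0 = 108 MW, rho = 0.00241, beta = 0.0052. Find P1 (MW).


P1/P0 = beta / (beta - rho)
P1/P0 = 0.0052 / (0.0052 - 0.00241) = 1.863799
P1 = 108 * 1.863799 = 201.29 MW

201.29


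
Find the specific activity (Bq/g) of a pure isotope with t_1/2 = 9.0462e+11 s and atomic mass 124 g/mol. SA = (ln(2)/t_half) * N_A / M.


lambda = ln(2) / t_half = ln(2) / 9.0462e+11 = 7.662302e-13 /s
SA = lambda * N_A / M
SA = 7.662302e-13 * 6.022e23 / 124
SA = 3.7212e+09 Bq/g

3.7212e+09


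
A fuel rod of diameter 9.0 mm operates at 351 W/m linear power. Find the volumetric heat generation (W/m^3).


r = D / 2 / 1000 = 9.0 / 2 / 1000 = 0.0045 m
q''' = q' / (pi * r^2)
q''' = 351 / (pi * 0.0045^2)
q''' = 5.5174e+06 W/m^3

5.5174e+06


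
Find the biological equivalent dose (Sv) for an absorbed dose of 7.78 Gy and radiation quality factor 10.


H = D * Q
H = 7.78 * 10
H = 77.800 Sv

77.800


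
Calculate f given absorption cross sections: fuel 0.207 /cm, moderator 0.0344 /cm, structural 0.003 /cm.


f = Sigma_a_fuel / (Sigma_a_fuel + Sigma_a_mod + Sigma_a_other)
f = 0.207 / (0.207 + 0.0344 + 0.003)
f = 0.84697

0.84697


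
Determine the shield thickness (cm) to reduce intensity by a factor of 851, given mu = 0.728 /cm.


x = ln(factor) / mu
x = ln(851) / 0.728
x = 9.2670 cm

9.2670


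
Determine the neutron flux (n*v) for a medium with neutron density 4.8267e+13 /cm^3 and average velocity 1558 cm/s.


phi = n * v
phi = 4.8267e+13 * 1558
phi = 7.5200e+16 /cm^2/s

7.5200e+16


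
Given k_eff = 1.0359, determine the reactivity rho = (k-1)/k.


rho = (k_eff - 1) / k_eff
rho = (1.0359 - 1) / 1.0359
rho = 0.034656

0.034656


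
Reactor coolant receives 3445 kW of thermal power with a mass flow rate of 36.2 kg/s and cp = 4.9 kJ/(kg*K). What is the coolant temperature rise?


dT = Q / (m_dot * cp)
dT = 3445 / (36.2 * 4.9)
dT = 19.422 C

19.422


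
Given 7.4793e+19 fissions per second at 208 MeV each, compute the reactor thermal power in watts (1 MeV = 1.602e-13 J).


P = fission_rate * E_MeV * 1.602e-13
P = 7.4793e+19 * 208 * 1.602e-13
P = 2.4922e+09 W

2.4922e+09


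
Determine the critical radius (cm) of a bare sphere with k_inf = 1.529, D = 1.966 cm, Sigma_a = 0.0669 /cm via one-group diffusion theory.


L^2 = D / Sigma_a = 1.966 / 0.0669 = 29.38714 cm^2
B_m^2 = (k_inf - 1) / L^2 = (1.529 - 1) / 29.38714 = 0.01800107 /cm^2
For a bare sphere: B_g = pi/R, so R_c = pi / sqrt(B_m^2)
R_c = pi / sqrt(0.01800107) = 23.415 cm

23.415


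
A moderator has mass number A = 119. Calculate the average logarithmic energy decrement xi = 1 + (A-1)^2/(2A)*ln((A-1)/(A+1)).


xi = 1 + (A-1)^2/(2A) * ln((A-1)/(A+1))
xi = 1 + (119-1)^2/(2*119) * ln((119-1)/(119 +1))
xi = 0.016713

0.016713


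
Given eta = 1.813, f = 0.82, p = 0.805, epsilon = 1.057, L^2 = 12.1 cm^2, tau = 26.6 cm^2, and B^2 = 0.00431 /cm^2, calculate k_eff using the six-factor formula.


k_inf = eta*f*p*eps = 1.813*0.82*0.805*1.057 = 1.264977
P_TNL = 1/(1 + L^2*B^2) = 1/(1 + 12.1*0.00431) = 0.9504339
P_FNL = exp(-B^2*tau) = exp(-0.00431*26.6) = 0.8916817
k_eff = k_inf * P_TNL * P_FNL = 1.264977 * 0.9504339 * 0.8916817
k_eff = 1.0720

1.0720


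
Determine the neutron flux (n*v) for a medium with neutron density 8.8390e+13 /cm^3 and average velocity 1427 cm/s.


phi = n * v
phi = 8.8390e+13 * 1427
phi = 1.2613e+17 /cm^2/s

1.2613e+17


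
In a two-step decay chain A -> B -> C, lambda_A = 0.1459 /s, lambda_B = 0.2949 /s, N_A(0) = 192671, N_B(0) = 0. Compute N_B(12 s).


N_B(t) = lambda_A * N_A0 / (lambda_B - lambda_A) * [exp(-lambda_A*t) - exp(-lambda_B*t)]
exp(-0.1459*12) = 0.1736350; exp(-0.2949*12) = 0.02904816
N_B = 0.1459 * 192671 / (0.2949 - 0.1459) * (0.1736350 - 0.02904816)
N_B = 27278

27278


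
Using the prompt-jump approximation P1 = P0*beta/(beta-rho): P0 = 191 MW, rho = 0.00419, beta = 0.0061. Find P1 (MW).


P1/P0 = beta / (beta - rho)
P1/P0 = 0.0061 / (0.0061 - 0.00419) = 3.193717
P1 = 191 * 3.193717 = 610.00 MW

610.00


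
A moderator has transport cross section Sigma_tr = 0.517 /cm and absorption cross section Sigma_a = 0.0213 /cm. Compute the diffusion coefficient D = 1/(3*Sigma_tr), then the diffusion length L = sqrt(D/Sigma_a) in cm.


D = 1 / (3 * Sigma_tr) = 1 / (3 * 0.517) = 0.6447453 cm
L = sqrt(D / Sigma_a)
L = sqrt(0.6447453 / 0.0213)
L = 5.5018 cm

5.5018


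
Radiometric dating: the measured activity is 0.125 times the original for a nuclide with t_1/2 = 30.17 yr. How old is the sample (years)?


lambda = ln(2) / t_half = ln(2) / 30.17 = 0.02297472 /yr
t = -ln(A/A0) / lambda
t = -ln(0.125) / 0.02297472
t = 90.510 yr

90.510


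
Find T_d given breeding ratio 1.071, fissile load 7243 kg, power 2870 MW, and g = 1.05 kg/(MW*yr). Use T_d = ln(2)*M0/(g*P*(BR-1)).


Breeding gain G = BR - 1 = 1.071 - 1 = 0.071
Fissile production rate = g * P * G = 1.05 * 2870 * 0.071 = 213.9585 kg/yr
T_d = ln(2) * M0 / (g * P * G)
T_d = ln(2) * 7243 / 213.9585 = 23.465 yr

23.465


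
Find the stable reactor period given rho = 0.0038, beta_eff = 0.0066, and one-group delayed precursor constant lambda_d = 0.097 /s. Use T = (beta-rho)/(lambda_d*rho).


T = (beta - rho) / (lambda_d * rho)
T = (0.0066 - 0.0038) / (0.097 * 0.0038)
T = 7.5963 s

7.5963


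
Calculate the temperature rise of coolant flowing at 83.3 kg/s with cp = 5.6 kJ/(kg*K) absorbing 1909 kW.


dT = Q / (m_dot * cp)
dT = 1909 / (83.3 * 5.6)
dT = 4.0924 C

4.0924


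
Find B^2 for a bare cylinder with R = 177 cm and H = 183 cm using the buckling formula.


B^2 = (2.405/R)^2 + (pi/H)^2
B^2 = (2.405/177)^2 + (pi/183)^2
B^2 = 4.7933e-04 /cm^2

4.7933e-04


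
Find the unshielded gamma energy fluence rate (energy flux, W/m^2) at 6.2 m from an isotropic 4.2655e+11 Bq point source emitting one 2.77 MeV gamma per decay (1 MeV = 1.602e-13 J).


psi = A * E * 1.602e-13 / (4*pi*r^2)
psi = 4.2655e+11 * 2.77 * 1.602e-13 / (4*pi*6.2^2)
psi = 3.9185e-04 W/m^2

3.9185e-04


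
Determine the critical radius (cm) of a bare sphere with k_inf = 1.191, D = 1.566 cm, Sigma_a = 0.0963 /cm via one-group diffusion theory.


L^2 = D / Sigma_a = 1.566 / 0.0963 = 16.26168 cm^2
B_m^2 = (k_inf - 1) / L^2 = (1.191 - 1) / 16.26168 = 0.01174540 /cm^2
For a bare sphere: B_g = pi/R, so R_c = pi / sqrt(B_m^2)
R_c = pi / sqrt(0.01174540) = 28.988 cm

28.988


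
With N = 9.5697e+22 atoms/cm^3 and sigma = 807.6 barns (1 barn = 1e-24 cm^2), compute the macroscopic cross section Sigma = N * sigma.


Sigma = N * sigma_barns * 1e-24
Sigma = 9.5697e+22 * 807.6 * 1e-24
Sigma = 77.285 /cm

77.285


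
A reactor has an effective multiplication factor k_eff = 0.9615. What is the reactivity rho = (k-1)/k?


rho = (k_eff - 1) / k_eff
rho = (0.9615 - 1) / 0.9615
rho = -0.040042

-0.040042


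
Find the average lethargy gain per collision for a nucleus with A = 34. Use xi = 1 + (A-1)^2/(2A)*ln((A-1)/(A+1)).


xi = 1 + (A-1)^2/(2A) * ln((A-1)/(A+1))
xi = 1 + (34-1)^2/(2*34) * ln((34-1)/(34 +1))
xi = 0.057687

0.057687


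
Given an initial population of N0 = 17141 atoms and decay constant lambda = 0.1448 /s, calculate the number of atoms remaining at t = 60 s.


N = N0 * exp(-lambda * t)
N = 17141 * exp(-0.1448 * 60)
N = 2.8899

2.8899


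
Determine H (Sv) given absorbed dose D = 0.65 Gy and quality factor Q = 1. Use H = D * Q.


H = D * Q
H = 0.65 * 1
H = 0.65000 Sv

0.65000


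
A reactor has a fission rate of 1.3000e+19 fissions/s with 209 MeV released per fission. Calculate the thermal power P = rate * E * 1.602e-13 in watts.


P = fission_rate * E_MeV * 1.602e-13
P = 1.3000e+19 * 209 * 1.602e-13
P = 4.3526e+08 W

4.3526e+08


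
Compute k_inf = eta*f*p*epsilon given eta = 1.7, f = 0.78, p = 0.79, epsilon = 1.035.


k_inf = eta * f * p * epsilon
k_inf = 1.7 * 0.78 * 0.79 * 1.035
k_inf = 1.0842

1.0842


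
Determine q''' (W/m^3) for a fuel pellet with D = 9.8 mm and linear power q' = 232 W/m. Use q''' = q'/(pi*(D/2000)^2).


r = D / 2 / 1000 = 9.8 / 2 / 1000 = 0.0049 m
q''' = q' / (pi * r^2)
q''' = 232 / (pi * 0.0049^2)
q''' = 3.0757e+06 W/m^3

3.0757e+06


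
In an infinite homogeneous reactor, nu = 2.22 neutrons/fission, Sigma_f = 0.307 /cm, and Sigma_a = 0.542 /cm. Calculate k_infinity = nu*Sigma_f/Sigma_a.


k_inf = nu * Sigma_f / Sigma_a
k_inf = 2.22 * 0.307 / 0.542
k_inf = 1.2575

1.2575


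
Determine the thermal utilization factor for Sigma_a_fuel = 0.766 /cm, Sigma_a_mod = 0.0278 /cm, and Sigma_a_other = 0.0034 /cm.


f = Sigma_a_fuel / (Sigma_a_fuel + Sigma_a_mod + Sigma_a_other)
f = 0.766 / (0.766 + 0.0278 + 0.0034)
f = 0.96086

0.96086


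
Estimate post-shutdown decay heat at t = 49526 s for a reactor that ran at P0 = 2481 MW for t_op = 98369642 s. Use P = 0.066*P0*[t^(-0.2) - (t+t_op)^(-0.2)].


P/P0 = 0.066 * [t^(-0.2) - (t + t_op)^(-0.2)]
P/P0 = 0.066 * [49526^(-0.2) - (49526 + 98369642)^(-0.2)]
P/P0 = 0.066 * [0.1150889 - 0.02519904] = 0.005932731
P = 2481 * 0.005932731 = 14.719 MW

14.719


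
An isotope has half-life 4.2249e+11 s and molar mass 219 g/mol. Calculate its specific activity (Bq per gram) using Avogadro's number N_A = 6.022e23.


lambda = ln(2) / t_half = ln(2) / 4.2249e+11 = 1.640624e-12 /s
SA = lambda * N_A / M
SA = 1.640624e-12 * 6.022e23 / 219
SA = 4.5113e+09 Bq/g

4.5113e+09


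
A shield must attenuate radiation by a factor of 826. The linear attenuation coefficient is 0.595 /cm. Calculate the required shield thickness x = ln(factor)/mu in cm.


x = ln(factor) / mu
x = ln(826) / 0.595
x = 11.288 cm

11.288


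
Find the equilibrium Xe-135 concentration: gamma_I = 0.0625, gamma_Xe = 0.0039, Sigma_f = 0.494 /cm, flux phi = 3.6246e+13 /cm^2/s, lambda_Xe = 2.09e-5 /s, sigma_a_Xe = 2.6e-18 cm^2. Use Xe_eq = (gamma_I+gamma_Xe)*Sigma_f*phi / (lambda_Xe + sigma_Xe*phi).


Xe_eq = (gamma_I + gamma_Xe) * Sigma_f * phi / (lambda_Xe + sigma_Xe * phi)
Numerator = (0.0625 + 0.0039) * 0.494 * 3.6246e+13 = 1.188927e+12
Denominator = 2.09e-5 + 2.6e-18 * 3.6246e+13 = 1.151396e-04
Xe_eq = 1.188927e+12 / 1.151396e-04 = 1.0326e+16 /cm^3

1.0326e+16


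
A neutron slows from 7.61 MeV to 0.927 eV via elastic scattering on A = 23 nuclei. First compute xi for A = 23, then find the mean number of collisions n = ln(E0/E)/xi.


xi = 1 + (A-1)^2/(2A)*ln((A-1)/(A+1)) = 0.08448899 (for A = 23)
n = ln(E0/E) / xi
n = ln(7.61e6 / 0.927) / 0.08448899
n = ln(8.209277e+06) / 0.08448899 = 188.44

188.44


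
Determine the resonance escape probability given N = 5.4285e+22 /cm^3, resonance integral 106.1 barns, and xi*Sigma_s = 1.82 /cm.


p = exp(-N * I * 1e-24 / (xi*Sigma_s))
p = exp(-5.4285e+22 * 106.1 * 1e-24 / 1.82)
p = 0.042229

0.042229


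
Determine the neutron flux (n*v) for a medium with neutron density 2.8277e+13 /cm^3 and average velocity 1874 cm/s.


phi = n * v
phi = 2.8277e+13 * 1874
phi = 5.2991e+16 /cm^2/s

5.2991e+16


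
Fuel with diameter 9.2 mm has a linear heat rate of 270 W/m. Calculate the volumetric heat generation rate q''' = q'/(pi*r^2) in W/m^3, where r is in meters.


r = D / 2 / 1000 = 9.2 / 2 / 1000 = 0.0046 m
q''' = q' / (pi * r^2)
q''' = 270 / (pi * 0.0046^2)
q''' = 4.0616e+06 W/m^3

4.0616e+06


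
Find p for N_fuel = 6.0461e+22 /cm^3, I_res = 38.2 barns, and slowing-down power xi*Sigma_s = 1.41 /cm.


p = exp(-N * I * 1e-24 / (xi*Sigma_s))
p = exp(-6.0461e+22 * 38.2 * 1e-24 / 1.41)
p = 0.19436

0.19436


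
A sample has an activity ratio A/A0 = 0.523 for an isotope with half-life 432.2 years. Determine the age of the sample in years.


lambda = ln(2) / t_half = ln(2) / 432.2 = 0.001603765 /yr
t = -ln(A/A0) / lambda
t = -ln(0.523) / 0.001603765
t = 404.16 yr

404.16


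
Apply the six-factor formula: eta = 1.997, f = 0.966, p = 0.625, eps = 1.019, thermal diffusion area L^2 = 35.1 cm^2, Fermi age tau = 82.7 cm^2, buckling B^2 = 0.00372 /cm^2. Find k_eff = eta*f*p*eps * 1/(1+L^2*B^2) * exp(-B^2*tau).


k_inf = eta*f*p*eps = 1.997*0.966*0.625*1.019 = 1.228597
P_TNL = 1/(1 + L^2*B^2) = 1/(1 + 35.1*0.00372) = 0.8845080
P_FNL = exp(-B^2*tau) = exp(-0.00372*82.7) = 0.7351770
k_eff = k_inf * P_TNL * P_FNL = 1.228597 * 0.8845080 * 0.7351770
k_eff = 0.79892

0.79892


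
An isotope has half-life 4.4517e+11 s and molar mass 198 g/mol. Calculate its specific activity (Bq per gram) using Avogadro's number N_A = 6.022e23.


lambda = ln(2) / t_half = ln(2) / 4.4517e+11 = 1.557039e-12 /s
SA = lambda * N_A / M
SA = 1.557039e-12 * 6.022e23 / 198
SA = 4.7356e+09 Bq/g

4.7356e+09


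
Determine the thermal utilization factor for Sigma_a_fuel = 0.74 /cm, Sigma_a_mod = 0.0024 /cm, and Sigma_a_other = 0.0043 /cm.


f = Sigma_a_fuel / (Sigma_a_fuel + Sigma_a_mod + Sigma_a_other)
f = 0.74 / (0.74 + 0.0024 + 0.0043)
f = 0.99103

0.99103


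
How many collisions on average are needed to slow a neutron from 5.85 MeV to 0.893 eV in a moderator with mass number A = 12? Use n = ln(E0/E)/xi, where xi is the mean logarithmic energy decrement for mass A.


xi = 1 + (A-1)^2/(2A)*ln((A-1)/(A+1)) = 0.1577690 (for A = 12)
n = ln(E0/E) / xi
n = ln(5.85e6 / 0.893) / 0.1577690
n = ln(6.550952e+06) / 0.1577690 = 99.482

99.482


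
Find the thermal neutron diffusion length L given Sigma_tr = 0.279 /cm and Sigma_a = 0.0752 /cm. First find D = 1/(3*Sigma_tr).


D = 1 / (3 * Sigma_tr) = 1 / (3 * 0.279) = 1.194743 cm
L = sqrt(D / Sigma_a)
L = sqrt(1.194743 / 0.0752)
L = 3.9859 cm

3.9859


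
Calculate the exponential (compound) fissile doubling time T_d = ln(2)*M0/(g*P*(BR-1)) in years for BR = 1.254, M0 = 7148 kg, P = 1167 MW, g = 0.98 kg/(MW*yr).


Breeding gain G = BR - 1 = 1.254 - 1 = 0.254
Fissile production rate = g * P * G = 0.98 * 1167 * 0.254 = 290.48964 kg/yr
T_d = ln(2) * M0 / (g * P * G)
T_d = ln(2) * 7148 / 290.48964 = 17.056 yr

17.056


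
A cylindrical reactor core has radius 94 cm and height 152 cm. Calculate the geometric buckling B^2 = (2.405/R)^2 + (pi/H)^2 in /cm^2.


B^2 = (2.405/R)^2 + (pi/H)^2
B^2 = (2.405/94)^2 + (pi/152)^2
B^2 = 0.0010818 /cm^2

0.0010818


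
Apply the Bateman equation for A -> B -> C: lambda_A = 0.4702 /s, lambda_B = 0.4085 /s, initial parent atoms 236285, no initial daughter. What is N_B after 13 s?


N_B(t) = lambda_A * N_A0 / (lambda_B - lambda_A) * [exp(-lambda_A*t) - exp(-lambda_B*t)]
exp(-0.4702*13) = 0.002214785; exp(-0.4085*13) = 0.004939456
N_B = 0.4702 * 236285 / (0.4085 - 0.4702) * (0.002214785 - 0.004939456)
N_B = 4906.2

4906.2


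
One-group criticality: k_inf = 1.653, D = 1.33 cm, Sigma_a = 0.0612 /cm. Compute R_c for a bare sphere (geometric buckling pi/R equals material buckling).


L^2 = D / Sigma_a = 1.33 / 0.0612 = 21.73203 cm^2
B_m^2 = (k_inf - 1) / L^2 = (1.653 - 1) / 21.73203 = 0.03004781 /cm^2
For a bare sphere: B_g = pi/R, so R_c = pi / sqrt(B_m^2)
R_c = pi / sqrt(0.03004781) = 18.124 cm

18.124


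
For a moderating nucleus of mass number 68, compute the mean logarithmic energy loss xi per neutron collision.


xi = 1 + (A-1)^2/(2A) * ln((A-1)/(A+1))
xi = 1 + (68-1)^2/(2*68) * ln((68-1)/(68 +1))
xi = 0.029126

0.029126


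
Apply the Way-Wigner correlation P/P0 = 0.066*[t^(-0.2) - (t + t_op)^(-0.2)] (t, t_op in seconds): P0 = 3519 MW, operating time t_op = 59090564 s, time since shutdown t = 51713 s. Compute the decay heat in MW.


P/P0 = 0.066 * [t^(-0.2) - (t + t_op)^(-0.2)]
P/P0 = 0.066 * [51713^(-0.2) - (51713 + 59090564)^(-0.2)]
P/P0 = 0.066 * [0.1140985 - 0.02790104] = 0.005689032
P = 3519 * 0.005689032 = 20.020 MW

20.020


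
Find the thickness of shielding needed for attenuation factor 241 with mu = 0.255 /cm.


x = ln(factor) / mu
x = ln(241) / 0.255
x = 21.509 cm

21.509


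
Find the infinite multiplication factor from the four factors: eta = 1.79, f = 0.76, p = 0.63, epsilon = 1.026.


k_inf = eta * f * p * epsilon
k_inf = 1.79 * 0.76 * 0.63 * 1.026
k_inf = 0.87934

0.87934


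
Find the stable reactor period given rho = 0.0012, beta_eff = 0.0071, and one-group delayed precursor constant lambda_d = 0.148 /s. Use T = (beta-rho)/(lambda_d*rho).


T = (beta - rho) / (lambda_d * rho)
T = (0.0071 - 0.0012) / (0.148 * 0.0012)
T = 33.221 s

33.221


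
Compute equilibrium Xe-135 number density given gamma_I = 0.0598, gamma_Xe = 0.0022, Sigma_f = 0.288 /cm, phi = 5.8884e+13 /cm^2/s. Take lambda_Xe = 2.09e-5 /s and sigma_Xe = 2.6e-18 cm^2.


Xe_eq = (gamma_I + gamma_Xe) * Sigma_f * phi / (lambda_Xe + sigma_Xe * phi)
Numerator = (0.0598 + 0.0022) * 0.288 * 5.8884e+13 = 1.051433e+12
Denominator = 2.09e-5 + 2.6e-18 * 5.8884e+13 = 1.739984e-04
Xe_eq = 1.051433e+12 / 1.739984e-04 = 6.0428e+15 /cm^3

6.0428e+15


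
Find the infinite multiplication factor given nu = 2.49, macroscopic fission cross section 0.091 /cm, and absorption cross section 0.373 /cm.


k_inf = nu * Sigma_f / Sigma_a
k_inf = 2.49 * 0.091 / 0.373
k_inf = 0.60748

0.60748


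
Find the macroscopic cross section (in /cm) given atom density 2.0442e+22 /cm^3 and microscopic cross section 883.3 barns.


Sigma = N * sigma_barns * 1e-24
Sigma = 2.0442e+22 * 883.3 * 1e-24
Sigma = 18.056 /cm

18.056


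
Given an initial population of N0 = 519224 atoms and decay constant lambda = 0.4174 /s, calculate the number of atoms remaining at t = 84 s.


N = N0 * exp(-lambda * t)
N = 519224 * exp(-0.4174 * 84)
N = 3.0782e-10

3.0782e-10


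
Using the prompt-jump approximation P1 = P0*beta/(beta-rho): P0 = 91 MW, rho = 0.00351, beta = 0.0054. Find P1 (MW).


P1/P0 = beta / (beta - rho)
P1/P0 = 0.0054 / (0.0054 - 0.00351) = 2.857143
P1 = 91 * 2.857143 = 260.00 MW

260.00


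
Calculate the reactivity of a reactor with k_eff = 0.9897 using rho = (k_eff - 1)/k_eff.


rho = (k_eff - 1) / k_eff
rho = (0.9897 - 1) / 0.9897
rho = -0.010407

-0.010407


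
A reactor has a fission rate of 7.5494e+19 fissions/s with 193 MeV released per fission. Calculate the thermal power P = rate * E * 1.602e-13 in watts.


P = fission_rate * E_MeV * 1.602e-13
P = 7.5494e+19 * 193 * 1.602e-13
P = 2.3342e+09 W

2.3342e+09


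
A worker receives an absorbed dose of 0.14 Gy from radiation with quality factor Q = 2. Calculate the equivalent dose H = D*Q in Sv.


H = D * Q
H = 0.14 * 2
H = 0.28000 Sv

0.28000


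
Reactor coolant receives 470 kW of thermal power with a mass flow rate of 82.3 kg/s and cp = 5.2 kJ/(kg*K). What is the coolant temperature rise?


dT = Q / (m_dot * cp)
dT = 470 / (82.3 * 5.2)
dT = 1.0982 C

1.0982


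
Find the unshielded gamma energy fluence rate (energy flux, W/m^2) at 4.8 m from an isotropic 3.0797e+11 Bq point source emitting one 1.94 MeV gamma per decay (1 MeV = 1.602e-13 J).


psi = A * E * 1.602e-13 / (4*pi*r^2)
psi = 3.0797e+11 * 1.94 * 1.602e-13 / (4*pi*4.8^2)
psi = 3.3058e-04 W/m^2

3.3058e-04


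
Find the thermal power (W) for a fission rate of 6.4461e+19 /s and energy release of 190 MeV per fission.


P = fission_rate * E_MeV * 1.602e-13
P = 6.4461e+19 * 190 * 1.602e-13
P = 1.9621e+09 W

1.9621e+09


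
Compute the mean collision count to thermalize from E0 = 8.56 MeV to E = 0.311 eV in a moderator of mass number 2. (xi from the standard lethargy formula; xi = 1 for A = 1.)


xi = 1 + (A-1)^2/(2A)*ln((A-1)/(A+1)) = 0.7253469 (for A = 2)
n = ln(E0/E) / xi
n = ln(8.56e6 / 0.311) / 0.7253469
n = ln(2.752412e+07) / 0.7253469 = 23.617

23.617


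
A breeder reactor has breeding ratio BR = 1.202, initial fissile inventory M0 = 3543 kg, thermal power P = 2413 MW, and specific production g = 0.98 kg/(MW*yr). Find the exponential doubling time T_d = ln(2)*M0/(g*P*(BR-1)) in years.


Breeding gain G = BR - 1 = 1.202 - 1 = 0.202
Fissile production rate = g * P * G = 0.98 * 2413 * 0.202 = 477.67748 kg/yr
T_d = ln(2) * M0 / (g * P * G)
T_d = ln(2) * 3543 / 477.67748 = 5.1412 yr

5.1412


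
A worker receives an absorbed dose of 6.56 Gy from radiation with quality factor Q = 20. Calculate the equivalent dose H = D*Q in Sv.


H = D * Q
H = 6.56 * 20
H = 131.20 Sv

131.20


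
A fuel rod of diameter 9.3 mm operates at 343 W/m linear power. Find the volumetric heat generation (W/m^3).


r = D / 2 / 1000 = 9.3 / 2 / 1000 = 0.00465 m
q''' = q' / (pi * r^2)
q''' = 343 / (pi * 0.00465^2)
q''' = 5.0494e+06 W/m^3

5.0494e+06


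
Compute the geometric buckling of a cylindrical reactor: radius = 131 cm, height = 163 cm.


B^2 = (2.405/R)^2 + (pi/H)^2
B^2 = (2.405/131)^2 + (pi/163)^2
B^2 = 7.0852e-04 /cm^2

7.0852e-04


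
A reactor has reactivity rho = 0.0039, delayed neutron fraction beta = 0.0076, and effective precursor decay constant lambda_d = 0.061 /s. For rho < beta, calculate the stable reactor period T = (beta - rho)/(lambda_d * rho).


T = (beta - rho) / (lambda_d * rho)
T = (0.0076 - 0.0039) / (0.061 * 0.0039)
T = 15.553 s

15.553


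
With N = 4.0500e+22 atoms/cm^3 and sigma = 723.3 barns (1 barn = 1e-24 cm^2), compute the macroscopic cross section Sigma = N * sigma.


Sigma = N * sigma_barns * 1e-24
Sigma = 4.0500e+22 * 723.3 * 1e-24
Sigma = 29.294 /cm

29.294


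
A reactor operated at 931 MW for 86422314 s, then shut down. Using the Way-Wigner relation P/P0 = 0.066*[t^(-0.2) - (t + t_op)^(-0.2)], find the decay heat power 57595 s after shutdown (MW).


P/P0 = 0.066 * [t^(-0.2) - (t + t_op)^(-0.2)]
P/P0 = 0.066 * [57595^(-0.2) - (57595 + 86422314)^(-0.2)]
P/P0 = 0.066 * [0.1116665 - 0.02585931] = 0.005663275
P = 931 * 0.005663275 = 5.2725 MW

5.2725


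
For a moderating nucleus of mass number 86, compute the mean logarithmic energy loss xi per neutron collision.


xi = 1 + (A-1)^2/(2A) * ln((A-1)/(A+1))
xi = 1 + (86-1)^2/(2*86) * ln((86-1)/(86 +1))
xi = 0.023077

0.023077


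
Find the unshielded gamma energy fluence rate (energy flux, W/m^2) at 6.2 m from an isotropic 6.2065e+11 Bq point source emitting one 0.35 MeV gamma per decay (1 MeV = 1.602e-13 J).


psi = A * E * 1.602e-13 / (4*pi*r^2)
psi = 6.2065e+11 * 0.35 * 1.602e-13 / (4*pi*6.2^2)
psi = 7.2042e-05 W/m^2

7.2042e-05


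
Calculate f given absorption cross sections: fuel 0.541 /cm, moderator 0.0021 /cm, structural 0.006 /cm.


f = Sigma_a_fuel / (Sigma_a_fuel + Sigma_a_mod + Sigma_a_other)
f = 0.541 / (0.541 + 0.0021 + 0.006)
f = 0.98525

0.98525


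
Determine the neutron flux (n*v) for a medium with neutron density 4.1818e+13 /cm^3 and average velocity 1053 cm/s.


phi = n * v
phi = 4.1818e+13 * 1053
phi = 4.4034e+16 /cm^2/s

4.4034e+16


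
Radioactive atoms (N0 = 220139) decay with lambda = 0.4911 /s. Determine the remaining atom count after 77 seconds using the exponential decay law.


N = N0 * exp(-lambda * t)
N = 220139 * exp(-0.4911 * 77)
N = 8.3173e-12

8.3173e-12


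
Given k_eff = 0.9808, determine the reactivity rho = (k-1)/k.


rho = (k_eff - 1) / k_eff
rho = (0.9808 - 1) / 0.9808
rho = -0.019576

-0.019576


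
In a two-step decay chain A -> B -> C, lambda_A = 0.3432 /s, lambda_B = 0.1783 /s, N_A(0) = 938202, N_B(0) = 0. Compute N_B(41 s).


N_B(t) = lambda_A * N_A0 / (lambda_B - lambda_A) * [exp(-lambda_A*t) - exp(-lambda_B*t)]
exp(-0.3432*41) = 7.743824e-07; exp(-0.1783*41) = 6.686164e-04
N_B = 0.3432 * 938202 / (0.1783 - 0.3432) * (7.743824e-07 - 6.686164e-04)
N_B = 1304.1

1304.1


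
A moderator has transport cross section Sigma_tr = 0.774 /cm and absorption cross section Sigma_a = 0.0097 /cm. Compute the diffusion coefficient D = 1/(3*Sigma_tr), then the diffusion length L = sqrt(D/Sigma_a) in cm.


D = 1 / (3 * Sigma_tr) = 1 / (3 * 0.774) = 0.4306632 cm
L = sqrt(D / Sigma_a)
L = sqrt(0.4306632 / 0.0097)
L = 6.6632 cm

6.6632


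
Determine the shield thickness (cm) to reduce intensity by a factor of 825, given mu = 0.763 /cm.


x = ln(factor) / mu
x = ln(825) / 0.763
x = 8.8013 cm

8.8013


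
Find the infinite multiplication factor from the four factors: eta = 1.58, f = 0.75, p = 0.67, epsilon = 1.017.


k_inf = eta * f * p * epsilon
k_inf = 1.58 * 0.75 * 0.67 * 1.017
k_inf = 0.80745

0.80745


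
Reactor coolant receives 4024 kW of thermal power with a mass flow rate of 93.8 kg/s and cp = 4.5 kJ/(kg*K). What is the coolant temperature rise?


dT = Q / (m_dot * cp)
dT = 4024 / (93.8 * 4.5)
dT = 9.5333 C

9.5333


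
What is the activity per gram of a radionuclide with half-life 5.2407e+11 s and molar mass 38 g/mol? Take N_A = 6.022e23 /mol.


lambda = ln(2) / t_half = ln(2) / 5.2407e+11 = 1.322623e-12 /s
SA = lambda * N_A / M
SA = 1.322623e-12 * 6.022e23 / 38
SA = 2.0960e+10 Bq/g

2.0960e+10


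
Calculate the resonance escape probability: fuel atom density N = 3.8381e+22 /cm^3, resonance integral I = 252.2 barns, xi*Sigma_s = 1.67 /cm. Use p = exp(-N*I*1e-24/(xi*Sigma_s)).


p = exp(-N * I * 1e-24 / (xi*Sigma_s))
p = exp(-3.8381e+22 * 252.2 * 1e-24 / 1.67)
p = 0.0030390

0.0030390


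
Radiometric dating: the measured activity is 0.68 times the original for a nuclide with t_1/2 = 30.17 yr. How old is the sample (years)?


lambda = ln(2) / t_half = ln(2) / 30.17 = 0.02297472 /yr
t = -ln(A/A0) / lambda
t = -ln(0.68) / 0.02297472
t = 16.786 yr

16.786


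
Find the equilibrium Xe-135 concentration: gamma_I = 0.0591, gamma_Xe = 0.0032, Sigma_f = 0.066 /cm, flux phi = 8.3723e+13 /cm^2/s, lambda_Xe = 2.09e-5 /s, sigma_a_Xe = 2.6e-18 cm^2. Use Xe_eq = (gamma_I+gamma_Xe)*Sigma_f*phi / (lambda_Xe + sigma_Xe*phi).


Xe_eq = (gamma_I + gamma_Xe) * Sigma_f * phi / (lambda_Xe + sigma_Xe * phi)
Numerator = (0.0591 + 0.0032) * 0.066 * 8.3723e+13 = 3.442522e+11
Denominator = 2.09e-5 + 2.6e-18 * 8.3723e+13 = 2.385798e-04
Xe_eq = 3.442522e+11 / 2.385798e-04 = 1.4429e+15 /cm^3

1.4429e+15


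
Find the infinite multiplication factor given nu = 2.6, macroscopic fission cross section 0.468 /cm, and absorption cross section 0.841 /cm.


k_inf = nu * Sigma_f / Sigma_a
k_inf = 2.6 * 0.468 / 0.841
k_inf = 1.4468

1.4468


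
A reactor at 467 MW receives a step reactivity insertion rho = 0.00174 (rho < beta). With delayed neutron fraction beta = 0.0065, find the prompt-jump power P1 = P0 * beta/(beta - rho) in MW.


P1/P0 = beta / (beta - rho)
P1/P0 = 0.0065 / (0.0065 - 0.00174) = 1.365546
P1 = 467 * 1.365546 = 637.71 MW

637.71


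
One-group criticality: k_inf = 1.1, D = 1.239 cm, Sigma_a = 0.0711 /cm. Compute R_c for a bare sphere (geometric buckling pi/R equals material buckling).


L^2 = D / Sigma_a = 1.239 / 0.0711 = 17.42616 cm^2
B_m^2 = (k_inf - 1) / L^2 = (1.1 - 1) / 17.42616 = 0.005738499 /cm^2
For a bare sphere: B_g = pi/R, so R_c = pi / sqrt(B_m^2)
R_c = pi / sqrt(0.005738499) = 41.472 cm

41.472


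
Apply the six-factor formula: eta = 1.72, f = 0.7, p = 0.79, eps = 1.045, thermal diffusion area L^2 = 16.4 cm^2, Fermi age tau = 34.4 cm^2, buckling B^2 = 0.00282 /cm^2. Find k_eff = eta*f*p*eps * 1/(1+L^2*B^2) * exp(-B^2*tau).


k_inf = eta*f*p*eps = 1.72*0.7*0.79*1.045 = 0.9939622
P_TNL = 1/(1 + L^2*B^2) = 1/(1 + 16.4*0.00282) = 0.9557963
P_FNL = exp(-B^2*tau) = exp(-0.00282*34.4) = 0.9075487
k_eff = k_inf * P_TNL * P_FNL = 0.9939622 * 0.9557963 * 0.9075487
k_eff = 0.86219

0.86219


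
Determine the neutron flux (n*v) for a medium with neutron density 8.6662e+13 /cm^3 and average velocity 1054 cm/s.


phi = n * v
phi = 8.6662e+13 * 1054
phi = 9.1342e+16 /cm^2/s

9.1342e+16


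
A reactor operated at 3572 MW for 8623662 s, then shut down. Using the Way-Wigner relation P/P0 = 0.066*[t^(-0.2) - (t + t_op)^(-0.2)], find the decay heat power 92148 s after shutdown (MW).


P/P0 = 0.066 * [t^(-0.2) - (t + t_op)^(-0.2)]
P/P0 = 0.066 * [92148^(-0.2) - (92148 + 8623662)^(-0.2)]
P/P0 = 0.066 * [0.1016489 - 0.04092027] = 0.004008090
P = 3572 * 0.004008090 = 14.317 MW

14.317


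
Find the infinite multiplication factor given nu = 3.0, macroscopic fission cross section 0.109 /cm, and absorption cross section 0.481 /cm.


k_inf = nu * Sigma_f / Sigma_a
k_inf = 3.0 * 0.109 / 0.481
k_inf = 0.67983

0.67983


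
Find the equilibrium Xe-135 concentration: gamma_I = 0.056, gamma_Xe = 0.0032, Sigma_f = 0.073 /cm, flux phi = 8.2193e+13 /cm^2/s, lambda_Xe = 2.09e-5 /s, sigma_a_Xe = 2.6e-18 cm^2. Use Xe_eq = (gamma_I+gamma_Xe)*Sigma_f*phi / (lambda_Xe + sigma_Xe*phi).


Xe_eq = (gamma_I + gamma_Xe) * Sigma_f * phi / (lambda_Xe + sigma_Xe * phi)
Numerator = (0.056 + 0.0032) * 0.073 * 8.2193e+13 = 3.552053e+11
Denominator = 2.09e-5 + 2.6e-18 * 8.2193e+13 = 2.346018e-04
Xe_eq = 3.552053e+11 / 2.346018e-04 = 1.5141e+15 /cm^3

1.5141e+15


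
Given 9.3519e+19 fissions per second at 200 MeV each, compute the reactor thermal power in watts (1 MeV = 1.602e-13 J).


P = fission_rate * E_MeV * 1.602e-13
P = 9.3519e+19 * 200 * 1.602e-13
P = 2.9963e+09 W

2.9963e+09


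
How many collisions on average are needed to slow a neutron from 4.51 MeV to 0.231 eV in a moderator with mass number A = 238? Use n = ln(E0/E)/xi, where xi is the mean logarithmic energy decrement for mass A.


xi = 1 + (A-1)^2/(2A)*ln((A-1)/(A+1)) = 0.008379872 (for A = 238)
n = ln(E0/E) / xi
n = ln(4.51e6 / 0.231) / 0.008379872
n = ln(1.952381e+07) / 0.008379872 = 2003.3

2003.3


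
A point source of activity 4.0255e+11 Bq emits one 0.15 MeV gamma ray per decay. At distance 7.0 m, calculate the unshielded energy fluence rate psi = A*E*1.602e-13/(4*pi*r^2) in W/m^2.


psi = A * E * 1.602e-13 / (4*pi*r^2)
psi = 4.0255e+11 * 0.15 * 1.602e-13 / (4*pi*7.0^2)
psi = 1.5710e-05 W/m^2

1.5710e-05


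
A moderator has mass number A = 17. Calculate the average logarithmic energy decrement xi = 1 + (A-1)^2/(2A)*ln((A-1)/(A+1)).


xi = 1 + (A-1)^2/(2A) * ln((A-1)/(A+1))
xi = 1 + (17-1)^2/(2*17) * ln((17-1)/(17 +1))
xi = 0.11316

0.11316


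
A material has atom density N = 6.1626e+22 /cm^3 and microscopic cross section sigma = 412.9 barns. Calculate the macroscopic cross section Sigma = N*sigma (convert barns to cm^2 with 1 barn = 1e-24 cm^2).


Sigma = N * sigma_barns * 1e-24
Sigma = 6.1626e+22 * 412.9 * 1e-24
Sigma = 25.445 /cm

25.445


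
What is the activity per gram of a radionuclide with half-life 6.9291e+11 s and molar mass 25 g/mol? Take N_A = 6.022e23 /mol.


lambda = ln(2) / t_half = ln(2) / 6.9291e+11 = 1.000342e-12 /s
SA = lambda * N_A / M
SA = 1.000342e-12 * 6.022e23 / 25
SA = 2.4096e+10 Bq/g

2.4096e+10


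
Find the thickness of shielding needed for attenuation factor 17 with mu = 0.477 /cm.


x = ln(factor) / mu
x = ln(17) / 0.477
x = 5.9397 cm

5.9397


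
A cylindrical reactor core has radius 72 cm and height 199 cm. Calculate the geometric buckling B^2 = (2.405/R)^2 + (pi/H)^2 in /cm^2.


B^2 = (2.405/R)^2 + (pi/H)^2
B^2 = (2.405/72)^2 + (pi/199)^2
B^2 = 0.0013650 /cm^2

0.0013650


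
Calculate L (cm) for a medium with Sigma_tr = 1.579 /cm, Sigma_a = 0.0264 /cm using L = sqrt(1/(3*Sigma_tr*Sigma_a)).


D = 1 / (3 * Sigma_tr) = 1 / (3 * 1.579) = 0.2111041 cm
L = sqrt(D / Sigma_a)
L = sqrt(0.2111041 / 0.0264)
L = 2.8278 cm

2.8278


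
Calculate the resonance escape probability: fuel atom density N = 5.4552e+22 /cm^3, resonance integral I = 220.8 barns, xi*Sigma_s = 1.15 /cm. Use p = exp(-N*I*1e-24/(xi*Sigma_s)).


p = exp(-N * I * 1e-24 / (xi*Sigma_s))
p = exp(-5.4552e+22 * 220.8 * 1e-24 / 1.15)
p = 2.8262e-05

2.8262e-05


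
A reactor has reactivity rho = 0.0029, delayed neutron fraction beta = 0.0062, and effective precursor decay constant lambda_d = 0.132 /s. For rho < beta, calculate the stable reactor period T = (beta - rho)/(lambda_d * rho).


T = (beta - rho) / (lambda_d * rho)
T = (0.0062 - 0.0029) / (0.132 * 0.0029)
T = 8.6207 s

8.6207


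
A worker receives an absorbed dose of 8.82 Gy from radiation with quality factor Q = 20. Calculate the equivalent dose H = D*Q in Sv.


H = D * Q
H = 8.82 * 20
H = 176.40 Sv

176.40


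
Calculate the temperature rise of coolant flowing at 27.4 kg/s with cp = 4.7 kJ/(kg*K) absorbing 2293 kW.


dT = Q / (m_dot * cp)
dT = 2293 / (27.4 * 4.7)
dT = 17.806 C

17.806


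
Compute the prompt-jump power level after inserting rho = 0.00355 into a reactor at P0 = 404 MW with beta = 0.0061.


P1/P0 = beta / (beta - rho)
P1/P0 = 0.0061 / (0.0061 - 0.00355) = 2.392157
P1 = 404 * 2.392157 = 966.43 MW

966.43


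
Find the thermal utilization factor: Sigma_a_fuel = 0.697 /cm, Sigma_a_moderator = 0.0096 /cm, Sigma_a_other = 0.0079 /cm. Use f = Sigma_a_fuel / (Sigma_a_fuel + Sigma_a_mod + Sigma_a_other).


f = Sigma_a_fuel / (Sigma_a_fuel + Sigma_a_mod + Sigma_a_other)
f = 0.697 / (0.697 + 0.0096 + 0.0079)
f = 0.97551

0.97551


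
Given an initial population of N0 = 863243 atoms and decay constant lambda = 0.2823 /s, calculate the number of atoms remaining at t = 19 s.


N = N0 * exp(-lambda * t)
N = 863243 * exp(-0.2823 * 19)
N = 4043.0

4043.0


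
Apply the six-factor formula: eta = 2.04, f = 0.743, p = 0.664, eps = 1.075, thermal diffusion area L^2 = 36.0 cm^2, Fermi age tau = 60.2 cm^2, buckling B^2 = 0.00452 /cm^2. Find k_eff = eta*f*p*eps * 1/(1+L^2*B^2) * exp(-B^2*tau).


k_inf = eta*f*p*eps = 2.04*0.743*0.664*1.075 = 1.081921
P_TNL = 1/(1 + L^2*B^2) = 1/(1 + 36.0*0.00452) = 0.8600523
P_FNL = exp(-B^2*tau) = exp(-0.00452*60.2) = 0.7617750
k_eff = k_inf * P_TNL * P_FNL = 1.081921 * 0.8600523 * 0.7617750
k_eff = 0.70884

0.70884


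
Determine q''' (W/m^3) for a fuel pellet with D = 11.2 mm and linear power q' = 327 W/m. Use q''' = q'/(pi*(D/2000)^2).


r = D / 2 / 1000 = 11.2 / 2 / 1000 = 0.0056 m
q''' = q' / (pi * r^2)
q''' = 327 / (pi * 0.0056^2)
q''' = 3.3191e+06 W/m^3

3.3191e+06


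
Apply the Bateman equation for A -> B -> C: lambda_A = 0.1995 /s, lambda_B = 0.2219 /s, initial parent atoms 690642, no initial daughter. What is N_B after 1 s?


N_B(t) = lambda_A * N_A0 / (lambda_B - lambda_A) * [exp(-lambda_A*t) - exp(-lambda_B*t)]
exp(-0.1995*1) = 0.8191402; exp(-0.2219*1) = 0.8009955
N_B = 0.1995 * 690642 / (0.2219 - 0.1995) * (0.8191402 - 0.8009955)
N_B = 111609

111609


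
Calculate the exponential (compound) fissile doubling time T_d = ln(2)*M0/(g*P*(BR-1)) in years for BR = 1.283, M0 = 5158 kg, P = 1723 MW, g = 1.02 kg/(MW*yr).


Breeding gain G = BR - 1 = 1.283 - 1 = 0.283
Fissile production rate = g * P * G = 1.02 * 1723 * 0.283 = 497.36118 kg/yr
T_d = ln(2) * M0 / (g * P * G)
T_d = ln(2) * 5158 / 497.36118 = 7.1884 yr

7.1884


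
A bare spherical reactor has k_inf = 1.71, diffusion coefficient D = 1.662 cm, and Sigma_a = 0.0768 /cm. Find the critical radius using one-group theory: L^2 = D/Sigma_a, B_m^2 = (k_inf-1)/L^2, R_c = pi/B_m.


L^2 = D / Sigma_a = 1.662 / 0.0768 = 21.64062 cm^2
B_m^2 = (k_inf - 1) / L^2 = (1.71 - 1) / 21.64062 = 0.03280867 /cm^2
For a bare sphere: B_g = pi/R, so R_c = pi / sqrt(B_m^2)
R_c = pi / sqrt(0.03280867) = 17.344 cm

17.344
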